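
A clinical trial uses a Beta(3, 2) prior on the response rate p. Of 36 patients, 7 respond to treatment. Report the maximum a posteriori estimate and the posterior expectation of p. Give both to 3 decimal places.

Posterior: Beta(3+7, 2+29) = Beta(10, 31).
Mode = (10−1)/(10+31−2) = 9/39 = 0.231.
Mean = 10/(10+31) = 10/41 = 0.244.

p_MAP = 0.231, E[p|data] = 0.244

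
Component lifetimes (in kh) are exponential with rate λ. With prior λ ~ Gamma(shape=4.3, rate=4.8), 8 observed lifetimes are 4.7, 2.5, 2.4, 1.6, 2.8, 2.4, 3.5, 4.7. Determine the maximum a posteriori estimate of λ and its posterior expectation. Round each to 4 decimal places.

Σ times = 24.6. Posterior: Gamma(shape = 4.3+8 = 12.3, rate = 4.8+24.6 = 29.4).
Mode = (α−1)/β = 11.3/29.4 = 0.3844.
Mean = α/β = 12.3/29.4 = 0.4184.
The posterior is right-skewed, so the mean exceeds the mode.

λ_MAP = 0.3844, E[λ|data] = 0.4184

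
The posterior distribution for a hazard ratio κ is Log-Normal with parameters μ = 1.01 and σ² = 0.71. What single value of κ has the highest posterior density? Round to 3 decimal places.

Mode = exp(μ − σ²) = exp(0.30) = 1.350.
Mean = exp(μ + σ²/2) = exp(1.365) = 3.916.
This is the posterior mode — the MAP estimate.

1.350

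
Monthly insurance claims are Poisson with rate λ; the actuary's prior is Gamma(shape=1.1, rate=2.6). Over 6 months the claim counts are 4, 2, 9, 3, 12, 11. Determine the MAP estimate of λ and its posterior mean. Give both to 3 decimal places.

Σ counts = 41. Posterior: Gamma(shape = 1.1+41 = 42.1, rate = 2.6+6 = 8.6).
Mode = (α−1)/β = 41.1/8.6 = 4.779.
Mean = α/β = 42.1/8.6 = 4.895.
The mean is pulled above the mode by the posterior's right skew.

MAP = 4.779, posterior mean = 4.895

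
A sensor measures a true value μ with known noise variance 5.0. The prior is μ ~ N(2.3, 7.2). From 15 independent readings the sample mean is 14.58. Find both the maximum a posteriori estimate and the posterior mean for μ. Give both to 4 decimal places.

μ_MAP = 14.0366, E[μ|data] = 14.0366

Posterior for μ is Normal. Precision-weighted mean: (1/7.2·2.3 + 15/5.0·14.58) / (1/7.2 + 15/5.0) = 14.0366.
A Normal posterior is symmetric, so mode = mean.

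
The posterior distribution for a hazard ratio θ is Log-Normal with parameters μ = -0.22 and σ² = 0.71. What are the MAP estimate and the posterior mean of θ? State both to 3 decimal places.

Mode = exp(μ − σ²) = exp(-0.93) = 0.395.
Mean = exp(μ + σ²/2) = exp(0.135) = 1.145.
Mean > mode: the posterior has a right tail.

θ_MAP = 0.395, E[θ|data] = 1.145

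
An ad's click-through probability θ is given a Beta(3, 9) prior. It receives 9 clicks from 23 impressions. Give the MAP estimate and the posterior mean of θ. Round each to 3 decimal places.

Posterior: Beta(3+9, 9+14) = Beta(12, 23).
Mode = (12−1)/(12+23−2) = 11/33 = 0.333.
Mean = 12/(12+23) = 12/35 = 0.343.
Right-skewed posterior ⇒ mode < mean.

θ_MAP = 0.333, E[θ|data] = 0.343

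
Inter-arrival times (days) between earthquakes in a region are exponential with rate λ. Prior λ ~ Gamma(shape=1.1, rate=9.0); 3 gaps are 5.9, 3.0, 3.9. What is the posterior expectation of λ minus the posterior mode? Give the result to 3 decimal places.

Σ times = 12.8. Posterior: Gamma(shape = 1.1+3 = 4.1, rate = 9.0+12.8 = 21.8).
Mode = (α−1)/β = 3.1/21.8 = 0.142.
Mean = α/β = 4.1/21.8 = 0.188.
Difference = 0.188 − 0.142 = 0.046.

0.046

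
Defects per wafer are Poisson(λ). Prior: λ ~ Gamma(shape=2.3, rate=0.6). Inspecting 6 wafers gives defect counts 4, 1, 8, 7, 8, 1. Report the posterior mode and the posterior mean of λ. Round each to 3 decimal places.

Σ counts = 29. Posterior: Gamma(shape = 2.3+29 = 31.3, rate = 0.6+6 = 6.6).
Mode = (α−1)/β = 30.3/6.6 = 4.591.
Mean = α/β = 31.3/6.6 = 4.742.

MAP = 4.591, posterior mean = 4.742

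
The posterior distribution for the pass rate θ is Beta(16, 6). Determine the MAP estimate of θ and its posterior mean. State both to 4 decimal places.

Mode = (16−1)/(16+6−2) = 15/20 = 0.7500.
Mean = 16/(16+6) = 16/22 = 0.7273.

MAP estimate = 0.7500, posterior mean = 0.7273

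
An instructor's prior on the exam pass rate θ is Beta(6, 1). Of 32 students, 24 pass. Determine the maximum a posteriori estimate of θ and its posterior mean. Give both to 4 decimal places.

Posterior: Beta(6+24, 1+8) = Beta(30, 9).
Mode = (30−1)/(30+9−2) = 29/37 = 0.7838.
Mean = 30/(30+9) = 30/39 = 0.7692.
Left-skewed posterior ⇒ mean < mode.

MAP = 0.7838, posterior mean = 0.7692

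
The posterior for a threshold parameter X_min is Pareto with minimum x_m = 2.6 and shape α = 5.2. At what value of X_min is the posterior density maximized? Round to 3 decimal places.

2.600

The Pareto density is strictly decreasing on [x_m, ∞), so the mode is x_m = 2.600.
Mean = α·x_m/(α−1) = 5.2·2.6/4.2 = 3.219.
This is the posterior mode — the MAP estimate.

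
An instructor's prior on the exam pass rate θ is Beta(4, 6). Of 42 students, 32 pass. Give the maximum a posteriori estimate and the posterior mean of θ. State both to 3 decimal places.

θ_MAP = 0.700, E[θ|data] = 0.692

Posterior: Beta(4+32, 6+10) = Beta(36, 16).
Mode = (36−1)/(36+16−2) = 35/50 = 0.700.
Mean = 36/(36+16) = 36/52 = 0.692.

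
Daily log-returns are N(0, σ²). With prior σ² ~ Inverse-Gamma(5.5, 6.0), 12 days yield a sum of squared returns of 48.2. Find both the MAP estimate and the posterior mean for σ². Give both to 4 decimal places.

MAP = 2.4080, posterior mean = 2.8667

Posterior: Inverse-Gamma(shape = 5.5+12/2 = 11.5, scale = 6.0+48.2/2 = 30.1).
Mode = β/(α+1) = 30.1/12.5 = 2.4080.
Mean = β/(α−1) = 30.1/10.5 = 2.8667.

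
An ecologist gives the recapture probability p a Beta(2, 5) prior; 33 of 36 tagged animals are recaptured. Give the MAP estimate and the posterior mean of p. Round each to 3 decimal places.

p_MAP = 0.829, E[p|data] = 0.814

Posterior: Beta(2+33, 5+3) = Beta(35, 8).
Mode = (35−1)/(35+8−2) = 34/41 = 0.829.
Mean = 35/(35+8) = 35/43 = 0.814.
Left-skewed posterior ⇒ mean < mode.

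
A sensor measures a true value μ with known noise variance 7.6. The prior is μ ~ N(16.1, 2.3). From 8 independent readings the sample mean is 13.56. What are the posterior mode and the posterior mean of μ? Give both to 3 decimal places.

MAP = 14.302; posterior mean = 14.302

Posterior for μ is Normal. Precision-weighted mean: (1/2.3·16.1 + 8/7.6·13.56) / (1/2.3 + 8/7.6) = 14.302.
A Normal posterior is symmetric, so mode = mean.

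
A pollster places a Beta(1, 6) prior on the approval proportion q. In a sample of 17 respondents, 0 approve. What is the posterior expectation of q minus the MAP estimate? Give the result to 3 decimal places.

0.042

Posterior: Beta(1+0, 6+17) = Beta(1, 23).
Since α = 1 ≤ 1 and β > 1, the Beta density is monotone decreasing on [0,1]; the mode is at 0.
Mean = 1/(1+23) = 0.042.
Difference = 0.042 − 0.000 = 0.042.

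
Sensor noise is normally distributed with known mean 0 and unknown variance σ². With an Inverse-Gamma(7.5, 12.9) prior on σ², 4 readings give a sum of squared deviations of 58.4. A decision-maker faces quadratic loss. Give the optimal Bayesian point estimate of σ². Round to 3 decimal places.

Posterior: Inverse-Gamma(shape = 7.5+4/2 = 9.5, scale = 12.9+58.4/2 = 42.1).
Mode = β/(α+1) = 42.1/10.5 = 4.010.
Mean = β/(α−1) = 42.1/8.5 = 4.953.
Quadratic loss ⇒ the optimal estimator is the posterior mean.

4.953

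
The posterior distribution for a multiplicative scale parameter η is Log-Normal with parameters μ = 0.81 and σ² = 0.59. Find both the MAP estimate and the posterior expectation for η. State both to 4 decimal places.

MAP = 1.2461; posterior mean = 3.0192

Mode = exp(μ − σ²) = exp(0.22) = 1.2461.
Mean = exp(μ + σ²/2) = exp(1.105) = 3.0192.
Right-skewed posterior ⇒ mode < mean.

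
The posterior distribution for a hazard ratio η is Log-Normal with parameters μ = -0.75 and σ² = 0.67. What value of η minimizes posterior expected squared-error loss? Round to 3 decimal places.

0.660

Mode = exp(μ − σ²) = exp(-1.42) = 0.242.
Mean = exp(μ + σ²/2) = exp(-0.415) = 0.660.
Squared-error loss ⇒ the optimal estimator is the posterior mean.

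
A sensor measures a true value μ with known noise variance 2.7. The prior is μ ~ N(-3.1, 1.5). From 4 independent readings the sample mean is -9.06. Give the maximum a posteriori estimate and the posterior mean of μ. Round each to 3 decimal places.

μ_MAP = -7.210, E[μ|data] = -7.210

Posterior for μ is Normal. Precision-weighted mean: (1/1.5·-3.1 + 4/2.7·-9.06) / (1/1.5 + 4/2.7) = -7.210.
A Normal posterior is symmetric, so mode = mean.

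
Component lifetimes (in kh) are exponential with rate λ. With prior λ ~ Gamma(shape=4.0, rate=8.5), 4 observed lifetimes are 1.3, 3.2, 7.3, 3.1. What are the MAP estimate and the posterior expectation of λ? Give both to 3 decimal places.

Σ times = 14.9. Posterior: Gamma(shape = 4.0+4 = 8.0, rate = 8.5+14.9 = 23.4).
Mode = (α−1)/β = 7.0/23.4 = 0.299.
Mean = α/β = 8.0/23.4 = 0.342.

λ_MAP = 0.299, E[λ|data] = 0.342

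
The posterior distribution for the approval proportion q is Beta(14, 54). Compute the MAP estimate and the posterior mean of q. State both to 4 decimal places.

MAP = 0.1970, posterior mean = 0.2059

Mode = (14−1)/(14+54−2) = 13/66 = 0.1970.
Mean = 14/(14+54) = 14/68 = 0.2059.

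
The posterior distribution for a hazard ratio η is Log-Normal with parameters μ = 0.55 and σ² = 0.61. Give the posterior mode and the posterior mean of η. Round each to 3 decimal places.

posterior mode = 0.942, posterior mean = 2.351

Mode = exp(μ − σ²) = exp(-0.06) = 0.942.
Mean = exp(μ + σ²/2) = exp(0.855) = 2.351.
Right-skewed posterior ⇒ mode < mean.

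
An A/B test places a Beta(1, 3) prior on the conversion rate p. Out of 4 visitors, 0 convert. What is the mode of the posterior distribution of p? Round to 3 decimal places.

0.000

Posterior: Beta(1+0, 3+4) = Beta(1, 7).
Since α = 1 ≤ 1 and β > 1, the Beta density is monotone decreasing on [0,1]; the mode is at 0.
Mean = 1/(1+7) = 0.125.
This is the posterior mode — the MAP estimate.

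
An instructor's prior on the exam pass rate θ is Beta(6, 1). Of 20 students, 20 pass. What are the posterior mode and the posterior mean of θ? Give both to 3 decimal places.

MAP: 1.000. Posterior mean: 0.963.

Posterior: Beta(6+20, 1+0) = Beta(26, 1).
Since β = 1 ≤ 1 and α > 1, the Beta density is monotone increasing on [0,1]; the mode is at 1.
Mean = 26/(26+1) = 0.963.
Mode > mean: the posterior has a left tail.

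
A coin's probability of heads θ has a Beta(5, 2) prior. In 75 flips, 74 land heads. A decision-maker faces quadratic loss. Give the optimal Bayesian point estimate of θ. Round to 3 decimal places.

0.963

Posterior: Beta(5+74, 2+1) = Beta(79, 3).
Mode = (79−1)/(79+3−2) = 78/80 = 0.975.
Mean = 79/(79+3) = 79/82 = 0.963.
Quadratic loss ⇒ the optimal estimator is the posterior mean.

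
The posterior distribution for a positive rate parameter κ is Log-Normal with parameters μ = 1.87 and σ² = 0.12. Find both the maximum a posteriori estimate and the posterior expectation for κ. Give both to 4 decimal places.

Mode = exp(μ − σ²) = exp(1.75) = 5.7546.
Mean = exp(μ + σ²/2) = exp(1.930) = 6.8895.
Right-skewed posterior ⇒ mode < mean.

MAP: 5.7546. Posterior mean: 6.8895.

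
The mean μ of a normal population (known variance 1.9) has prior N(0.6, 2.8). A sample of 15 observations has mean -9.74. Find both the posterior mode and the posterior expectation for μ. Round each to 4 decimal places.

μ_MAP = -9.2925, E[μ|data] = -9.2925

Posterior for μ is Normal. Precision-weighted mean: (1/2.8·0.6 + 15/1.9·-9.74) / (1/2.8 + 15/1.9) = -9.2925.
A Normal posterior is symmetric, so mode = mean.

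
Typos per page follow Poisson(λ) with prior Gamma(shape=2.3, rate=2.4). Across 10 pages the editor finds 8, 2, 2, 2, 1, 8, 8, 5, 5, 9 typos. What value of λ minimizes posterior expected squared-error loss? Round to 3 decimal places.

Σ counts = 50. Posterior: Gamma(shape = 2.3+50 = 52.3, rate = 2.4+10 = 12.4).
Mode = (α−1)/β = 51.3/12.4 = 4.137.
Mean = α/β = 52.3/12.4 = 4.218.
Squared-error loss ⇒ the optimal estimator is the posterior mean.

4.218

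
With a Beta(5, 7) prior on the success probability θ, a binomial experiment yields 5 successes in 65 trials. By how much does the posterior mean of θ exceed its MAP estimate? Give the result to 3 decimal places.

0.010

Posterior: Beta(5+5, 7+60) = Beta(10, 67).
Mode = (10−1)/(10+67−2) = 9/75 = 0.120.
Mean = 10/(10+67) = 10/77 = 0.130.
Difference = 0.130 − 0.120 = 0.010.
The mean is pulled above the mode by the posterior's right skew.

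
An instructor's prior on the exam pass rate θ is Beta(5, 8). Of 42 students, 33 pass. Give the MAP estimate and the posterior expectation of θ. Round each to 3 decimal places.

MAP: 0.698. Posterior mean: 0.691.

Posterior: Beta(5+33, 8+9) = Beta(38, 17).
Mode = (38−1)/(38+17−2) = 37/53 = 0.698.
Mean = 38/(38+17) = 38/55 = 0.691.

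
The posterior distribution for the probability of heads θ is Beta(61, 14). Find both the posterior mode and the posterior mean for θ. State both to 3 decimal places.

Mode = (61−1)/(61+14−2) = 60/73 = 0.822.
Mean = 61/(61+14) = 61/75 = 0.813.
The posterior is left-skewed, so the mode exceeds the mean.

MAP = 0.822, posterior mean = 0.813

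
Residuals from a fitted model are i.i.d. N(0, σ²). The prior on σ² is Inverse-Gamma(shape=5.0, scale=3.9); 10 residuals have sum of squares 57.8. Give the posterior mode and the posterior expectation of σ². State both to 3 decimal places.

Posterior: Inverse-Gamma(shape = 5.0+10/2 = 10.0, scale = 3.9+57.8/2 = 32.8).
Mode = β/(α+1) = 32.8/11.0 = 2.982.
Mean = β/(α−1) = 32.8/9.0 = 3.644.

MAP = 2.982; posterior mean = 3.644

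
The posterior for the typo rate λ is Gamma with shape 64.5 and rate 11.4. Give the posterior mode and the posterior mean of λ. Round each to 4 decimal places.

λ_MAP = 5.5702, E[λ|data] = 5.6579

Mode = (α−1)/β = 63.5/11.4 = 5.5702.
Mean = α/β = 64.5/11.4 = 5.6579.
The mean is pulled above the mode by the posterior's right skew.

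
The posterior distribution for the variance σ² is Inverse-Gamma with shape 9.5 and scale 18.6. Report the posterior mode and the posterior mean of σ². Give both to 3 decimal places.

Mode = β/(α+1) = 18.6/10.5 = 1.771.
Mean = β/(α−1) = 18.6/8.5 = 2.188.
The posterior is right-skewed, so the mean exceeds the mode.

MAP: 1.771. Posterior mean: 2.188.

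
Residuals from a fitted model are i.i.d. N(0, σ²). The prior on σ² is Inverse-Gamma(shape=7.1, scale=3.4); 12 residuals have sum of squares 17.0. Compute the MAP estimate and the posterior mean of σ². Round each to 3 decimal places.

σ²_MAP = 0.844, E[σ²|data] = 0.983

Posterior: Inverse-Gamma(shape = 7.1+12/2 = 13.1, scale = 3.4+17.0/2 = 11.9).
Mode = β/(α+1) = 11.9/14.1 = 0.844.
Mean = β/(α−1) = 11.9/12.1 = 0.983.
Mean > mode: the posterior has a right tail.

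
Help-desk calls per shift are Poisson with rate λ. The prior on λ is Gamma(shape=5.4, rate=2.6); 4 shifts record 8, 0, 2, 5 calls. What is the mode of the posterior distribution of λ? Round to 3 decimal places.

Σ counts = 15. Posterior: Gamma(shape = 5.4+15 = 20.4, rate = 2.6+4 = 6.6).
Mode = (α−1)/β = 19.4/6.6 = 2.939.
Mean = α/β = 20.4/6.6 = 3.091.
This is the posterior mode — the MAP estimate.

2.939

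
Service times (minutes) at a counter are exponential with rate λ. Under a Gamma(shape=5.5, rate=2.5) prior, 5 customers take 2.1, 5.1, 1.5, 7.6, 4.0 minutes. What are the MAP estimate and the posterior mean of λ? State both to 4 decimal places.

MAP estimate = 0.4167, posterior mean = 0.4605

Σ times = 20.3. Posterior: Gamma(shape = 5.5+5 = 10.5, rate = 2.5+20.3 = 22.8).
Mode = (α−1)/β = 9.5/22.8 = 0.4167.
Mean = α/β = 10.5/22.8 = 0.4605.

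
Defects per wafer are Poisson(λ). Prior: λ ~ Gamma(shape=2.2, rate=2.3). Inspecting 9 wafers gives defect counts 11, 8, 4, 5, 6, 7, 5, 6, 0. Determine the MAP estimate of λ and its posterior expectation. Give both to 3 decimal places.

Σ counts = 52. Posterior: Gamma(shape = 2.2+52 = 54.2, rate = 2.3+9 = 11.3).
Mode = (α−1)/β = 53.2/11.3 = 4.708.
Mean = α/β = 54.2/11.3 = 4.796.

MAP = 4.708; posterior mean = 4.796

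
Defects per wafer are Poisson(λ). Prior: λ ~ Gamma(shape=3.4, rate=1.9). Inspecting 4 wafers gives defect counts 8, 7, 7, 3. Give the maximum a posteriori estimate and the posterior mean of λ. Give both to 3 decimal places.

MAP = 4.644, posterior mean = 4.814

Σ counts = 25. Posterior: Gamma(shape = 3.4+25 = 28.4, rate = 1.9+4 = 5.9).
Mode = (α−1)/β = 27.4/5.9 = 4.644.
Mean = α/β = 28.4/5.9 = 4.814.
The posterior is right-skewed, so the mean exceeds the mode.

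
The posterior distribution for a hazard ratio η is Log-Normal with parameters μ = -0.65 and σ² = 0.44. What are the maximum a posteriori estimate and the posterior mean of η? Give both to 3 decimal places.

MAP = 0.336, posterior mean = 0.651

Mode = exp(μ − σ²) = exp(-1.09) = 0.336.
Mean = exp(μ + σ²/2) = exp(-0.430) = 0.651.
Right-skewed posterior ⇒ mode < mean.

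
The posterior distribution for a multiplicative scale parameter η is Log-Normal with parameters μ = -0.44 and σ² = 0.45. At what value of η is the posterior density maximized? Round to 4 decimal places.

Mode = exp(μ − σ²) = exp(-0.89) = 0.4107.
Mean = exp(μ + σ²/2) = exp(-0.215) = 0.8065.
This is the posterior mode — the MAP estimate.

0.4107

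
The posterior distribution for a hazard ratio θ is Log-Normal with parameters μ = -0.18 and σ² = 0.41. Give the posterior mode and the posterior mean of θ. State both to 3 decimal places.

MAP: 0.554. Posterior mean: 1.025.

Mode = exp(μ − σ²) = exp(-0.59) = 0.554.
Mean = exp(μ + σ²/2) = exp(0.025) = 1.025.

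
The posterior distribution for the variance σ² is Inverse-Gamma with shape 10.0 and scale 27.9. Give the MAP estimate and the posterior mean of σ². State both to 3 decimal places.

Mode = β/(α+1) = 27.9/11.0 = 2.536.
Mean = β/(α−1) = 27.9/9.0 = 3.100.

σ²_MAP = 2.536, E[σ²|data] = 3.100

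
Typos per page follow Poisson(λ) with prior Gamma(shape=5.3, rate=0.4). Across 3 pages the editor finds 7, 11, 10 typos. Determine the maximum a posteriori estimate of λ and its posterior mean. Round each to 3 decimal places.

Σ counts = 28. Posterior: Gamma(shape = 5.3+28 = 33.3, rate = 0.4+3 = 3.4).
Mode = (α−1)/β = 32.3/3.4 = 9.500.
Mean = α/β = 33.3/3.4 = 9.794.

MAP = 9.500; posterior mean = 9.794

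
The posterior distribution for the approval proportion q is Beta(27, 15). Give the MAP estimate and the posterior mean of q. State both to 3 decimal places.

MAP = 0.650, posterior mean = 0.643

Mode = (27−1)/(27+15−2) = 26/40 = 0.650.
Mean = 27/(27+15) = 27/42 = 0.643.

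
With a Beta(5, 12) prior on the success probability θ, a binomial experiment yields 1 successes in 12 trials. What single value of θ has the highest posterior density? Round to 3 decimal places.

0.185

Posterior: Beta(5+1, 12+11) = Beta(6, 23).
Mode = (6−1)/(6+23−2) = 5/27 = 0.185.
Mean = 6/(6+23) = 6/29 = 0.207.
This is the posterior mode — the MAP estimate.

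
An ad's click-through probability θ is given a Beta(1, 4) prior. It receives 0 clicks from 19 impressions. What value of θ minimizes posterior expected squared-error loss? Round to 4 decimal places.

Posterior: Beta(1+0, 4+19) = Beta(1, 23).
Since α = 1 ≤ 1 and β > 1, the Beta density is monotone decreasing on [0,1]; the mode is at 0.
Mean = 1/(1+23) = 0.0417.
Squared-error loss ⇒ the optimal estimator is the posterior mean.

0.0417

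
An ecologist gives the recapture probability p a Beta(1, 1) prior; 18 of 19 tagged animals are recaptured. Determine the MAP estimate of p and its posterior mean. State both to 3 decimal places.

p_MAP = 0.947, E[p|data] = 0.905

Posterior: Beta(1+18, 1+1) = Beta(19, 2).
Mode = (19−1)/(19+2−2) = 18/19 = 0.947.
With a flat prior the MAP equals the MLE, 18/19.
Mean = 19/(19+2) = 19/21 = 0.905.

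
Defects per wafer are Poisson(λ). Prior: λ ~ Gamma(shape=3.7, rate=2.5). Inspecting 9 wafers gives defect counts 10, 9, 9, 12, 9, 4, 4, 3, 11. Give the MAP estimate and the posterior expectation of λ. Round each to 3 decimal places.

MAP: 6.409. Posterior mean: 6.496.

Σ counts = 71. Posterior: Gamma(shape = 3.7+71 = 74.7, rate = 2.5+9 = 11.5).
Mode = (α−1)/β = 73.7/11.5 = 6.409.
Mean = α/β = 74.7/11.5 = 6.496.
Right-skewed posterior ⇒ mode < mean.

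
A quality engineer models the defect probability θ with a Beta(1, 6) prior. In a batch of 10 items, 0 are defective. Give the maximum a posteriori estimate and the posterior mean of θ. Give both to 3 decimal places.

θ_MAP = 0.000, E[θ|data] = 0.059

Posterior: Beta(1+0, 6+10) = Beta(1, 16).
Since α = 1 ≤ 1 and β > 1, the Beta density is monotone decreasing on [0,1]; the mode is at 0.
Mean = 1/(1+16) = 0.059.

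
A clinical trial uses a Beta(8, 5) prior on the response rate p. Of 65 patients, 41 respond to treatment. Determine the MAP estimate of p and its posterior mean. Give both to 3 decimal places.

p_MAP = 0.632, E[p|data] = 0.628

Posterior: Beta(8+41, 5+24) = Beta(49, 29).
Mode = (49−1)/(49+29−2) = 48/76 = 0.632.
Mean = 49/(49+29) = 49/78 = 0.628.
The mean is pulled below the mode by the posterior's left skew.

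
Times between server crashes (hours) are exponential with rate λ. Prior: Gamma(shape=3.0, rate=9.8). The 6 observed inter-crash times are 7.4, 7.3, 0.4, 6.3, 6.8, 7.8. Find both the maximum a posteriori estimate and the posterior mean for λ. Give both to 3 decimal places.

MAP = 0.175; posterior mean = 0.197

Σ times = 36.0. Posterior: Gamma(shape = 3.0+6 = 9.0, rate = 9.8+36.0 = 45.8).
Mode = (α−1)/β = 8.0/45.8 = 0.175.
Mean = α/β = 9.0/45.8 = 0.197.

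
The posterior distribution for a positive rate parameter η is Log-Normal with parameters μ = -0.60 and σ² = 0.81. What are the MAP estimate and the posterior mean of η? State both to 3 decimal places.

Mode = exp(μ − σ²) = exp(-1.41) = 0.244.
Mean = exp(μ + σ²/2) = exp(-0.195) = 0.823.
The mean is pulled above the mode by the posterior's right skew.

MAP estimate = 0.244, posterior mean = 0.823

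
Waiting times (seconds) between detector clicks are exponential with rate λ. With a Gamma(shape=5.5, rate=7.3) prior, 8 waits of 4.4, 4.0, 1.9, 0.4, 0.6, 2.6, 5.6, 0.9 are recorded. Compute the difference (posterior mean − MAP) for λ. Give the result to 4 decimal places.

Σ times = 20.4. Posterior: Gamma(shape = 5.5+8 = 13.5, rate = 7.3+20.4 = 27.7).
Mode = (α−1)/β = 12.5/27.7 = 0.4513.
Mean = α/β = 13.5/27.7 = 0.4874.
Difference = 0.4874 − 0.4513 = 0.0361.

0.0361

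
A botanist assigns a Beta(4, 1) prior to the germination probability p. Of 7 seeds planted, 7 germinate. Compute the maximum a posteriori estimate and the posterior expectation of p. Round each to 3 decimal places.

MAP = 1.000, posterior mean = 0.917

Posterior: Beta(4+7, 1+0) = Beta(11, 1).
Since β = 1 ≤ 1 and α > 1, the Beta density is monotone increasing on [0,1]; the mode is at 1.
Mean = 11/(11+1) = 0.917.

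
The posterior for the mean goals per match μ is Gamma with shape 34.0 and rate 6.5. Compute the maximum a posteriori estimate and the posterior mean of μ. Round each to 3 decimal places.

Mode = (α−1)/β = 33.0/6.5 = 5.077.
Mean = α/β = 34.0/6.5 = 5.231.
The mean is pulled above the mode by the posterior's right skew.

μ_MAP = 5.077, E[μ|data] = 5.231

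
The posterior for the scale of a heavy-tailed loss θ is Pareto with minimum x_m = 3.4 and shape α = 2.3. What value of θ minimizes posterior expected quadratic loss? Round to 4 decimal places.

6.0154

The Pareto density is strictly decreasing on [x_m, ∞), so the mode is x_m = 3.4000.
Mean = α·x_m/(α−1) = 2.3·3.4/1.3 = 6.0154.
Quadratic loss ⇒ the optimal estimator is the posterior mean.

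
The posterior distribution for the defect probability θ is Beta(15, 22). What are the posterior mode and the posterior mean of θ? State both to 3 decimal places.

Mode = (15−1)/(15+22−2) = 14/35 = 0.400.
Mean = 15/(15+22) = 15/37 = 0.405.

posterior mode = 0.400, posterior mean = 0.405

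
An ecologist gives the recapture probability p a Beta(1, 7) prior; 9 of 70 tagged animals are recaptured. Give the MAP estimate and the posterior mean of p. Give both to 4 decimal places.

Posterior: Beta(1+9, 7+61) = Beta(10, 68).
Mode = (10−1)/(10+68−2) = 9/76 = 0.1184.
Mean = 10/(10+68) = 10/78 = 0.1282.
The mean is pulled above the mode by the posterior's right skew.

MAP: 0.1184. Posterior mean: 0.1282.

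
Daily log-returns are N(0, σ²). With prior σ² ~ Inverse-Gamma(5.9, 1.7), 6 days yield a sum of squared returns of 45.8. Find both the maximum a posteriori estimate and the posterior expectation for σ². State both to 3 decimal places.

Posterior: Inverse-Gamma(shape = 5.9+6/2 = 8.9, scale = 1.7+45.8/2 = 24.6).
Mode = β/(α+1) = 24.6/9.9 = 2.485.
Mean = β/(α−1) = 24.6/7.9 = 3.114.
Mean > mode: the posterior has a right tail.

MAP = 2.485; posterior mean = 3.114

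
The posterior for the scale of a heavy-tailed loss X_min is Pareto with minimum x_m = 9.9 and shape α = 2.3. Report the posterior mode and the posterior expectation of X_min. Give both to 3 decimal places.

MAP: 9.900. Posterior mean: 17.515.

The Pareto density is strictly decreasing on [x_m, ∞), so the mode is x_m = 9.900.
Mean = α·x_m/(α−1) = 2.3·9.9/1.3 = 17.515.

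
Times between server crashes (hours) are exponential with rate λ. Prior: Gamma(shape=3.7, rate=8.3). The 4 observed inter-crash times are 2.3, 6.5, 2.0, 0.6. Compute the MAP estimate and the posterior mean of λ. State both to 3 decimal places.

Σ times = 11.4. Posterior: Gamma(shape = 3.7+4 = 7.7, rate = 8.3+11.4 = 19.7).
Mode = (α−1)/β = 6.7/19.7 = 0.340.
Mean = α/β = 7.7/19.7 = 0.391.
Right-skewed posterior ⇒ mode < mean.

MAP = 0.340; posterior mean = 0.391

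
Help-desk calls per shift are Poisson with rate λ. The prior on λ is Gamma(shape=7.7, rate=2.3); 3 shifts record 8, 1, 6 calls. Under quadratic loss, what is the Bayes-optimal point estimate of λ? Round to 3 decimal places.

Σ counts = 15. Posterior: Gamma(shape = 7.7+15 = 22.7, rate = 2.3+3 = 5.3).
Mode = (α−1)/β = 21.7/5.3 = 4.094.
Mean = α/β = 22.7/5.3 = 4.283.
Quadratic loss ⇒ the optimal estimator is the posterior mean.

4.283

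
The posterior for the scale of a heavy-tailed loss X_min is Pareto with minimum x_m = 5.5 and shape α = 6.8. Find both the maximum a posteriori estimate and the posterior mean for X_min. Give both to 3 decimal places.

The Pareto density is strictly decreasing on [x_m, ∞), so the mode is x_m = 5.500.
Mean = α·x_m/(α−1) = 6.8·5.5/5.8 = 6.448.

MAP: 5.500. Posterior mean: 6.448.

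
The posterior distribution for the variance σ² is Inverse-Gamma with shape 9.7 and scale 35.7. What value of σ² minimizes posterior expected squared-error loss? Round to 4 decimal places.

Mode = β/(α+1) = 35.7/10.7 = 3.3364.
Mean = β/(α−1) = 35.7/8.7 = 4.1034.
Squared-error loss ⇒ the optimal estimator is the posterior mean.

4.1034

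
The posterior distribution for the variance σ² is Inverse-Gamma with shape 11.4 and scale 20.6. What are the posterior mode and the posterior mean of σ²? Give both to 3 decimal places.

posterior mode = 1.661, posterior mean = 1.981

Mode = β/(α+1) = 20.6/12.4 = 1.661.
Mean = β/(α−1) = 20.6/10.4 = 1.981.
Mean > mode: the posterior has a right tail.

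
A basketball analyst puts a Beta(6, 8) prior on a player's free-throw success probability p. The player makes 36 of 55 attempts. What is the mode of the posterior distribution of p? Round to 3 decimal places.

0.612

Posterior: Beta(6+36, 8+19) = Beta(42, 27).
Mode = (42−1)/(42+27−2) = 41/67 = 0.612.
Mean = 42/(42+27) = 42/69 = 0.609.
This is the posterior mode — the MAP estimate.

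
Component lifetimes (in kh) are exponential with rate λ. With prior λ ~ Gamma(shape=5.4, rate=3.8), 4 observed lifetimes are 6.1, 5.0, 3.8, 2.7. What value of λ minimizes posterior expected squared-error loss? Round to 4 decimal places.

Σ times = 17.6. Posterior: Gamma(shape = 5.4+4 = 9.4, rate = 3.8+17.6 = 21.4).
Mode = (α−1)/β = 8.4/21.4 = 0.3925.
Mean = α/β = 9.4/21.4 = 0.4393.
Squared-error loss ⇒ the optimal estimator is the posterior mean.

0.4393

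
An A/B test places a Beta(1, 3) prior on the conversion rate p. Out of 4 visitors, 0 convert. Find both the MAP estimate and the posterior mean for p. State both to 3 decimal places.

Posterior: Beta(1+0, 3+4) = Beta(1, 7).
Since α = 1 ≤ 1 and β > 1, the Beta density is monotone decreasing on [0,1]; the mode is at 0.
Mean = 1/(1+7) = 0.125.

MAP estimate = 0.000, posterior mean = 0.125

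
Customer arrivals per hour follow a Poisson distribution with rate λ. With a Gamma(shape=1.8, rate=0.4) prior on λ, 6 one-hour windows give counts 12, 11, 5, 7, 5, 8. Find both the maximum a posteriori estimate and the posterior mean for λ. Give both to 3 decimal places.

maximum a posteriori estimate = 7.625, posterior mean = 7.781

Σ counts = 48. Posterior: Gamma(shape = 1.8+48 = 49.8, rate = 0.4+6 = 6.4).
Mode = (α−1)/β = 48.8/6.4 = 7.625.
Mean = α/β = 49.8/6.4 = 7.781.
The mean is pulled above the mode by the posterior's right skew.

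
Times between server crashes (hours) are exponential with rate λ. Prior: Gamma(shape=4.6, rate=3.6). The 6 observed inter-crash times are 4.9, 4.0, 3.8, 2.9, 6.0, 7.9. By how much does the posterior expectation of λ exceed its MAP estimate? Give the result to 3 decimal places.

Σ times = 29.5. Posterior: Gamma(shape = 4.6+6 = 10.6, rate = 3.6+29.5 = 33.1).
Mode = (α−1)/β = 9.6/33.1 = 0.290.
Mean = α/β = 10.6/33.1 = 0.320.
Difference = 0.320 − 0.290 = 0.030.
Mean > mode: the posterior has a right tail.

0.030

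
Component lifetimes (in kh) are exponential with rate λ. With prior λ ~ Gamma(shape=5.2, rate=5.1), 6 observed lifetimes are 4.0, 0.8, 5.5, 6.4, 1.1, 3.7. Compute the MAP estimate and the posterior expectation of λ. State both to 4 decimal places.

MAP estimate = 0.3835, posterior expectation = 0.4211

Σ times = 21.5. Posterior: Gamma(shape = 5.2+6 = 11.2, rate = 5.1+21.5 = 26.6).
Mode = (α−1)/β = 10.2/26.6 = 0.3835.
Mean = α/β = 11.2/26.6 = 0.4211.
The mean is pulled above the mode by the posterior's right skew.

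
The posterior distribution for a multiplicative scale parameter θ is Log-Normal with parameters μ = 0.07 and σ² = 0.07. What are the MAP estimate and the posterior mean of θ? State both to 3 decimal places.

Mode = exp(μ − σ²) = exp(0.00) = 1.000.
Mean = exp(μ + σ²/2) = exp(0.105) = 1.111.
Right-skewed posterior ⇒ mode < mean.

MAP = 1.000, posterior mean = 1.111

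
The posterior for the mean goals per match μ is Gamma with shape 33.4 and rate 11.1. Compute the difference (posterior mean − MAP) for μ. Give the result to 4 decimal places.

0.0901

Mode = (α−1)/β = 32.4/11.1 = 2.9189.
Mean = α/β = 33.4/11.1 = 3.0090.
Difference = 3.0090 − 2.9189 = 0.0901.
Right-skewed posterior ⇒ mode < mean.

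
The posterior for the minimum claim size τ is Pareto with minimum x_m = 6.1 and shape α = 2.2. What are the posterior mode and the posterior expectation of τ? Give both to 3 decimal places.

The Pareto density is strictly decreasing on [x_m, ∞), so the mode is x_m = 6.100.
Mean = α·x_m/(α−1) = 2.2·6.1/1.2 = 11.183.

MAP = 6.100; posterior mean = 11.183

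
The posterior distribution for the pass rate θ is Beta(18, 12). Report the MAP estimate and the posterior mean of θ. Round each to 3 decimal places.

Mode = (18−1)/(18+12−2) = 17/28 = 0.607.
Mean = 18/(18+12) = 18/30 = 0.600.

MAP: 0.607. Posterior mean: 0.600.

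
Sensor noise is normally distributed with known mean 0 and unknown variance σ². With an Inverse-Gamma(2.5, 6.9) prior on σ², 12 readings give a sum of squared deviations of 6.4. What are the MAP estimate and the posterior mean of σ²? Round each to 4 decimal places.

Posterior: Inverse-Gamma(shape = 2.5+12/2 = 8.5, scale = 6.9+6.4/2 = 10.1).
Mode = β/(α+1) = 10.1/9.5 = 1.0632.
Mean = β/(α−1) = 10.1/7.5 = 1.3467.
Right-skewed posterior ⇒ mode < mean.

σ²_MAP = 1.0632, E[σ²|data] = 1.3467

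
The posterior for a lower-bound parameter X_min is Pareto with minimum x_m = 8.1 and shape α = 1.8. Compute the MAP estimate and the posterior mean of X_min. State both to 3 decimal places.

The Pareto density is strictly decreasing on [x_m, ∞), so the mode is x_m = 8.100.
Mean = α·x_m/(α−1) = 1.8·8.1/0.8 = 18.225.
The posterior is right-skewed, so the mean exceeds the mode.

MAP = 8.100, posterior mean = 18.225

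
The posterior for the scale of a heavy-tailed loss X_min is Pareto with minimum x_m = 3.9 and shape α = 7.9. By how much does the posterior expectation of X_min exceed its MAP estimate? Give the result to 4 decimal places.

0.5652

The Pareto density is strictly decreasing on [x_m, ∞), so the mode is x_m = 3.9000.
Mean = α·x_m/(α−1) = 7.9·3.9/6.9 = 4.4652.
Difference = 4.4652 − 3.9000 = 0.5652.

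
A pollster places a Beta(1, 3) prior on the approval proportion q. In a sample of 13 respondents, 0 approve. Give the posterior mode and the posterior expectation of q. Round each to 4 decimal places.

Posterior: Beta(1+0, 3+13) = Beta(1, 16).
Since α = 1 ≤ 1 and β > 1, the Beta density is monotone decreasing on [0,1]; the mode is at 0.
Mean = 1/(1+16) = 0.0588.

posterior mode = 0.0000, posterior expectation = 0.0588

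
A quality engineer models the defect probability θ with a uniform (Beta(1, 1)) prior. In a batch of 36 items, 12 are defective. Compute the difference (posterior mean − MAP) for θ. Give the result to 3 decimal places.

Posterior: Beta(1+12, 1+24) = Beta(13, 25).
Mode = (13−1)/(13+25−2) = 12/36 = 0.333.
With a flat prior the MAP equals the MLE, 12/36.
Mean = 13/(13+25) = 13/38 = 0.342.
Difference = 0.342 − 0.333 = 0.009.

0.009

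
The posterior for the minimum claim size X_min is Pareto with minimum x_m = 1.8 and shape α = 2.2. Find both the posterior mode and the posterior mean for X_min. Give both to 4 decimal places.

X_min_MAP = 1.8000, E[X_min|data] = 3.3000

The Pareto density is strictly decreasing on [x_m, ∞), so the mode is x_m = 1.8000.
Mean = α·x_m/(α−1) = 2.2·1.8/1.2 = 3.3000.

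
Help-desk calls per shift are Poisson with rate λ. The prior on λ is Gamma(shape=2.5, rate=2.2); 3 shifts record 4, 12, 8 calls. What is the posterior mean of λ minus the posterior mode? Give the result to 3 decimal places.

0.192

Σ counts = 24. Posterior: Gamma(shape = 2.5+24 = 26.5, rate = 2.2+3 = 5.2).
Mode = (α−1)/β = 25.5/5.2 = 4.904.
Mean = α/β = 26.5/5.2 = 5.096.
Difference = 5.096 − 4.904 = 0.192.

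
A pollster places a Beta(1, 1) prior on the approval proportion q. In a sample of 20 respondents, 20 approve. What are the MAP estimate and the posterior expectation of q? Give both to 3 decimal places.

MAP = 1.000, posterior mean = 0.955

Posterior: Beta(1+20, 1+0) = Beta(21, 1).
Since β = 1 ≤ 1 and α > 1, the Beta density is monotone increasing on [0,1]; the mode is at 1.
Mean = 21/(21+1) = 0.955.
The mean is pulled below the mode by the posterior's left skew.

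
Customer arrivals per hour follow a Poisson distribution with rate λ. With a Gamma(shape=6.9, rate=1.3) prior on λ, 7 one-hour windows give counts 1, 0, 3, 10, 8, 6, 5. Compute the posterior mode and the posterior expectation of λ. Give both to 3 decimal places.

posterior mode = 4.687, posterior expectation = 4.807

Σ counts = 33. Posterior: Gamma(shape = 6.9+33 = 39.9, rate = 1.3+7 = 8.3).
Mode = (α−1)/β = 38.9/8.3 = 4.687.
Mean = α/β = 39.9/8.3 = 4.807.
The posterior is right-skewed, so the mean exceeds the mode.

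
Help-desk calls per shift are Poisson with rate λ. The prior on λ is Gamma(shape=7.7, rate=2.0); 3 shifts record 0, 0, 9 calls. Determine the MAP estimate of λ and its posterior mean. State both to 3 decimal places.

Σ counts = 9. Posterior: Gamma(shape = 7.7+9 = 16.7, rate = 2.0+3 = 5.0).
Mode = (α−1)/β = 15.7/5.0 = 3.140.
Mean = α/β = 16.7/5.0 = 3.340.
The mean is pulled above the mode by the posterior's right skew.

MAP estimate = 3.140, posterior mean = 3.340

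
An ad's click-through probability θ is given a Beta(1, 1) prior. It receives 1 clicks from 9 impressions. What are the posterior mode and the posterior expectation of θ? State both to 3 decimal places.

posterior mode = 0.111, posterior expectation = 0.182

Posterior: Beta(1+1, 1+8) = Beta(2, 9).
Mode = (2−1)/(2+9−2) = 1/9 = 0.111.
With a flat prior the MAP equals the MLE, 1/9.
Mean = 2/(2+9) = 2/11 = 0.182.
Mean > mode: the posterior has a right tail.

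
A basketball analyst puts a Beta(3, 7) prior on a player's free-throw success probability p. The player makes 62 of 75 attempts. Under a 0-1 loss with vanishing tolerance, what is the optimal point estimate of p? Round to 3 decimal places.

0.771

Posterior: Beta(3+62, 7+13) = Beta(65, 20).
Mode = (65−1)/(65+20−2) = 64/83 = 0.771.
Mean = 65/(65+20) = 65/85 = 0.765.
This is the posterior mode — the MAP estimate.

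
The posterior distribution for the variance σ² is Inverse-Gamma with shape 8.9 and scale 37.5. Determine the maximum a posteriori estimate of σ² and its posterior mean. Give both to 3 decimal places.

σ²_MAP = 3.788, E[σ²|data] = 4.747

Mode = β/(α+1) = 37.5/9.9 = 3.788.
Mean = β/(α−1) = 37.5/7.9 = 4.747.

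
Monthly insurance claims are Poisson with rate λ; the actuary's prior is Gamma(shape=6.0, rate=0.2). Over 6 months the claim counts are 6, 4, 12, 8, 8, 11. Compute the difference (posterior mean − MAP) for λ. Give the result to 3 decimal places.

0.161

Σ counts = 49. Posterior: Gamma(shape = 6.0+49 = 55.0, rate = 0.2+6 = 6.2).
Mode = (α−1)/β = 54.0/6.2 = 8.710.
Mean = α/β = 55.0/6.2 = 8.871.
Difference = 8.871 − 8.710 = 0.161.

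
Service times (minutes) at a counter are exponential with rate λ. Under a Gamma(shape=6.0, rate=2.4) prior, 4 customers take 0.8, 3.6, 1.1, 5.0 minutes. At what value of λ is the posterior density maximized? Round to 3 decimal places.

Σ times = 10.5. Posterior: Gamma(shape = 6.0+4 = 10.0, rate = 2.4+10.5 = 12.9).
Mode = (α−1)/β = 9.0/12.9 = 0.698.
Mean = α/β = 10.0/12.9 = 0.775.
This is the posterior mode — the MAP estimate.

0.698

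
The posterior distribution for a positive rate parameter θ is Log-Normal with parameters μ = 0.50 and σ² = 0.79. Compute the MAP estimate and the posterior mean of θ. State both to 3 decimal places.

MAP: 0.748. Posterior mean: 2.447.

Mode = exp(μ − σ²) = exp(-0.29) = 0.748.
Mean = exp(μ + σ²/2) = exp(0.895) = 2.447.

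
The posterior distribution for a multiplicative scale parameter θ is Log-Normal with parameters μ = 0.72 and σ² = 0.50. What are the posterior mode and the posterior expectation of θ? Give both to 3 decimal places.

Mode = exp(μ − σ²) = exp(0.22) = 1.246.
Mean = exp(μ + σ²/2) = exp(0.970) = 2.638.

MAP = 1.246; posterior mean = 2.638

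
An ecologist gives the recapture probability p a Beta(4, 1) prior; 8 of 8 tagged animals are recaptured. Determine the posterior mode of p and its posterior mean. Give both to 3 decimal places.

Posterior: Beta(4+8, 1+0) = Beta(12, 1).
Since β = 1 ≤ 1 and α > 1, the Beta density is monotone increasing on [0,1]; the mode is at 1.
Mean = 12/(12+1) = 0.923.
Mode > mean: the posterior has a left tail.

MAP = 1.000, posterior mean = 0.923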